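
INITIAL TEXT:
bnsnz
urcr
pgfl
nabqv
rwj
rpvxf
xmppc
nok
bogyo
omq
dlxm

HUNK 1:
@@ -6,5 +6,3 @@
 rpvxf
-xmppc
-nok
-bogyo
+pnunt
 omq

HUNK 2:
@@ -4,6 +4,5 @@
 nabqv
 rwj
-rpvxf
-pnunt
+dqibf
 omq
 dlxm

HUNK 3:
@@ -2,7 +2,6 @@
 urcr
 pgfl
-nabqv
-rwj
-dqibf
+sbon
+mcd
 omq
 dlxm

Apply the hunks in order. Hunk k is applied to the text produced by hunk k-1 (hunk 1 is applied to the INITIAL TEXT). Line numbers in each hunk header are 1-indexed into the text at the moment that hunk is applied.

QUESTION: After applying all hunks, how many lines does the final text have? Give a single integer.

Answer: 7

Derivation:
Hunk 1: at line 6 remove [xmppc,nok,bogyo] add [pnunt] -> 9 lines: bnsnz urcr pgfl nabqv rwj rpvxf pnunt omq dlxm
Hunk 2: at line 4 remove [rpvxf,pnunt] add [dqibf] -> 8 lines: bnsnz urcr pgfl nabqv rwj dqibf omq dlxm
Hunk 3: at line 2 remove [nabqv,rwj,dqibf] add [sbon,mcd] -> 7 lines: bnsnz urcr pgfl sbon mcd omq dlxm
Final line count: 7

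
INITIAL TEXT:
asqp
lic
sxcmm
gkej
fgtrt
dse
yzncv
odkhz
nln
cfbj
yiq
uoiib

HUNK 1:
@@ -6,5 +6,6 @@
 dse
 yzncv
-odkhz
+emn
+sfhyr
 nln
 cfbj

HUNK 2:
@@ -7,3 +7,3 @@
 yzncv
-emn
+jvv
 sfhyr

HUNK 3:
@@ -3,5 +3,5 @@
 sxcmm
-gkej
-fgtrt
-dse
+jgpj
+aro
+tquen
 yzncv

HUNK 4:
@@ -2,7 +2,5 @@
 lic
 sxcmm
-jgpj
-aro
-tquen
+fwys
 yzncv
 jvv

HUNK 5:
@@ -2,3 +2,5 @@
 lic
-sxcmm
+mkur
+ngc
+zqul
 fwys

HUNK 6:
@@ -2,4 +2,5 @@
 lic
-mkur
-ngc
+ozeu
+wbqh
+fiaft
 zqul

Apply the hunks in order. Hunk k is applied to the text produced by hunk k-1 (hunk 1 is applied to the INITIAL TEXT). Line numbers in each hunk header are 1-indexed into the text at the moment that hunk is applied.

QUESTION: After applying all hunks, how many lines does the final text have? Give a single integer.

Answer: 14

Derivation:
Hunk 1: at line 6 remove [odkhz] add [emn,sfhyr] -> 13 lines: asqp lic sxcmm gkej fgtrt dse yzncv emn sfhyr nln cfbj yiq uoiib
Hunk 2: at line 7 remove [emn] add [jvv] -> 13 lines: asqp lic sxcmm gkej fgtrt dse yzncv jvv sfhyr nln cfbj yiq uoiib
Hunk 3: at line 3 remove [gkej,fgtrt,dse] add [jgpj,aro,tquen] -> 13 lines: asqp lic sxcmm jgpj aro tquen yzncv jvv sfhyr nln cfbj yiq uoiib
Hunk 4: at line 2 remove [jgpj,aro,tquen] add [fwys] -> 11 lines: asqp lic sxcmm fwys yzncv jvv sfhyr nln cfbj yiq uoiib
Hunk 5: at line 2 remove [sxcmm] add [mkur,ngc,zqul] -> 13 lines: asqp lic mkur ngc zqul fwys yzncv jvv sfhyr nln cfbj yiq uoiib
Hunk 6: at line 2 remove [mkur,ngc] add [ozeu,wbqh,fiaft] -> 14 lines: asqp lic ozeu wbqh fiaft zqul fwys yzncv jvv sfhyr nln cfbj yiq uoiib
Final line count: 14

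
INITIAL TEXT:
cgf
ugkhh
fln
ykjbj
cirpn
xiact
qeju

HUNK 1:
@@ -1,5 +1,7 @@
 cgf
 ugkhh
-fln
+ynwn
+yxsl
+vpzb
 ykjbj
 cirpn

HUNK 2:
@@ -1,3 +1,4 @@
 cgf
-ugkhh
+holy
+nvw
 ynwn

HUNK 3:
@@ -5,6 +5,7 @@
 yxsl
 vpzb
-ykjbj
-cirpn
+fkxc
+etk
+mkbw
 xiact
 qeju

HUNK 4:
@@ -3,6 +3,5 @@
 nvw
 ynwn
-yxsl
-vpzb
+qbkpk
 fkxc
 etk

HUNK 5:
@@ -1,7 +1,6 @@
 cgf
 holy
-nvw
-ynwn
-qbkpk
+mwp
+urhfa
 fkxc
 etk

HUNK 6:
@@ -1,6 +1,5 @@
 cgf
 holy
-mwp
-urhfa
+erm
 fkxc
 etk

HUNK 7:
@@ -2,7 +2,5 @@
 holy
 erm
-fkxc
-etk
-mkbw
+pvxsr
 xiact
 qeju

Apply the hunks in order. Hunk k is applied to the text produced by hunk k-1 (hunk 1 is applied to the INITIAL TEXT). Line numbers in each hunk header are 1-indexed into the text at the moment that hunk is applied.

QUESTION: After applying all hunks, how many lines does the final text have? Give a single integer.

Answer: 6

Derivation:
Hunk 1: at line 1 remove [fln] add [ynwn,yxsl,vpzb] -> 9 lines: cgf ugkhh ynwn yxsl vpzb ykjbj cirpn xiact qeju
Hunk 2: at line 1 remove [ugkhh] add [holy,nvw] -> 10 lines: cgf holy nvw ynwn yxsl vpzb ykjbj cirpn xiact qeju
Hunk 3: at line 5 remove [ykjbj,cirpn] add [fkxc,etk,mkbw] -> 11 lines: cgf holy nvw ynwn yxsl vpzb fkxc etk mkbw xiact qeju
Hunk 4: at line 3 remove [yxsl,vpzb] add [qbkpk] -> 10 lines: cgf holy nvw ynwn qbkpk fkxc etk mkbw xiact qeju
Hunk 5: at line 1 remove [nvw,ynwn,qbkpk] add [mwp,urhfa] -> 9 lines: cgf holy mwp urhfa fkxc etk mkbw xiact qeju
Hunk 6: at line 1 remove [mwp,urhfa] add [erm] -> 8 lines: cgf holy erm fkxc etk mkbw xiact qeju
Hunk 7: at line 2 remove [fkxc,etk,mkbw] add [pvxsr] -> 6 lines: cgf holy erm pvxsr xiact qeju
Final line count: 6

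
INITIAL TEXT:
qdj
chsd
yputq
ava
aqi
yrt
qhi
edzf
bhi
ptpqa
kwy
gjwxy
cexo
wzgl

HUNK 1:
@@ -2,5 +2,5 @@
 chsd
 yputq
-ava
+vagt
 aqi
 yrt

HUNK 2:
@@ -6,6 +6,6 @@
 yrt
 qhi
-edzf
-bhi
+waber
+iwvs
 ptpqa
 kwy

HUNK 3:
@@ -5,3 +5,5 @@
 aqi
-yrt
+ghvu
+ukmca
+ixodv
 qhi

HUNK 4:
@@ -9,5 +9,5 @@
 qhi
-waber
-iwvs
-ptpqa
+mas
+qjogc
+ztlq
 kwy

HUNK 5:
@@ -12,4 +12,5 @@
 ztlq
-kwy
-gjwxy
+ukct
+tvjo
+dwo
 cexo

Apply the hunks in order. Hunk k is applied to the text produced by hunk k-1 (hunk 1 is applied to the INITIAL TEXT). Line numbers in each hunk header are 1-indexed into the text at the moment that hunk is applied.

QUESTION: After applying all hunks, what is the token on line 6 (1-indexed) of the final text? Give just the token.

Hunk 1: at line 2 remove [ava] add [vagt] -> 14 lines: qdj chsd yputq vagt aqi yrt qhi edzf bhi ptpqa kwy gjwxy cexo wzgl
Hunk 2: at line 6 remove [edzf,bhi] add [waber,iwvs] -> 14 lines: qdj chsd yputq vagt aqi yrt qhi waber iwvs ptpqa kwy gjwxy cexo wzgl
Hunk 3: at line 5 remove [yrt] add [ghvu,ukmca,ixodv] -> 16 lines: qdj chsd yputq vagt aqi ghvu ukmca ixodv qhi waber iwvs ptpqa kwy gjwxy cexo wzgl
Hunk 4: at line 9 remove [waber,iwvs,ptpqa] add [mas,qjogc,ztlq] -> 16 lines: qdj chsd yputq vagt aqi ghvu ukmca ixodv qhi mas qjogc ztlq kwy gjwxy cexo wzgl
Hunk 5: at line 12 remove [kwy,gjwxy] add [ukct,tvjo,dwo] -> 17 lines: qdj chsd yputq vagt aqi ghvu ukmca ixodv qhi mas qjogc ztlq ukct tvjo dwo cexo wzgl
Final line 6: ghvu

Answer: ghvu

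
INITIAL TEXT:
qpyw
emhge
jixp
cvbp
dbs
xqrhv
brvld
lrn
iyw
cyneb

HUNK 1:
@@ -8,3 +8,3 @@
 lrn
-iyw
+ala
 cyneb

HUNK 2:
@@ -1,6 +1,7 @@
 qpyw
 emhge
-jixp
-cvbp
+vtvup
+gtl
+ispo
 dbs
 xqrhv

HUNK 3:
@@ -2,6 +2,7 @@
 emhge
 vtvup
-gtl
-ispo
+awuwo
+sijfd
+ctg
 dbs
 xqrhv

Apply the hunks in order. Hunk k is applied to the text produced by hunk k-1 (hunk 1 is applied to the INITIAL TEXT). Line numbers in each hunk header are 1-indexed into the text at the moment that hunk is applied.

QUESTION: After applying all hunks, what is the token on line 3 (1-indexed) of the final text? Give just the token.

Hunk 1: at line 8 remove [iyw] add [ala] -> 10 lines: qpyw emhge jixp cvbp dbs xqrhv brvld lrn ala cyneb
Hunk 2: at line 1 remove [jixp,cvbp] add [vtvup,gtl,ispo] -> 11 lines: qpyw emhge vtvup gtl ispo dbs xqrhv brvld lrn ala cyneb
Hunk 3: at line 2 remove [gtl,ispo] add [awuwo,sijfd,ctg] -> 12 lines: qpyw emhge vtvup awuwo sijfd ctg dbs xqrhv brvld lrn ala cyneb
Final line 3: vtvup

Answer: vtvup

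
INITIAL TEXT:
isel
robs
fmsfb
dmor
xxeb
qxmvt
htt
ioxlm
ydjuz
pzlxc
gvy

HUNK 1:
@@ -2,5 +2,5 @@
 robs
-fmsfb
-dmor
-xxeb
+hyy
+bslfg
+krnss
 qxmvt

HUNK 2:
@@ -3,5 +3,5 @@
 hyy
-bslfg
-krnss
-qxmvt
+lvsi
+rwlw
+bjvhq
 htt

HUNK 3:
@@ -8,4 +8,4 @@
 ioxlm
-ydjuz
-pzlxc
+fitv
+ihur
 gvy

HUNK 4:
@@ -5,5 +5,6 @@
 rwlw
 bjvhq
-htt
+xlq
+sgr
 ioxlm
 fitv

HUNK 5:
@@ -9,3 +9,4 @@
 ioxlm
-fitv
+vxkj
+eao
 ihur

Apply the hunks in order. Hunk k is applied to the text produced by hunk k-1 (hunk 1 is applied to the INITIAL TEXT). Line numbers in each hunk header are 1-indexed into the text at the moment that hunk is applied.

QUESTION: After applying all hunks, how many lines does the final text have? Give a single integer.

Hunk 1: at line 2 remove [fmsfb,dmor,xxeb] add [hyy,bslfg,krnss] -> 11 lines: isel robs hyy bslfg krnss qxmvt htt ioxlm ydjuz pzlxc gvy
Hunk 2: at line 3 remove [bslfg,krnss,qxmvt] add [lvsi,rwlw,bjvhq] -> 11 lines: isel robs hyy lvsi rwlw bjvhq htt ioxlm ydjuz pzlxc gvy
Hunk 3: at line 8 remove [ydjuz,pzlxc] add [fitv,ihur] -> 11 lines: isel robs hyy lvsi rwlw bjvhq htt ioxlm fitv ihur gvy
Hunk 4: at line 5 remove [htt] add [xlq,sgr] -> 12 lines: isel robs hyy lvsi rwlw bjvhq xlq sgr ioxlm fitv ihur gvy
Hunk 5: at line 9 remove [fitv] add [vxkj,eao] -> 13 lines: isel robs hyy lvsi rwlw bjvhq xlq sgr ioxlm vxkj eao ihur gvy
Final line count: 13

Answer: 13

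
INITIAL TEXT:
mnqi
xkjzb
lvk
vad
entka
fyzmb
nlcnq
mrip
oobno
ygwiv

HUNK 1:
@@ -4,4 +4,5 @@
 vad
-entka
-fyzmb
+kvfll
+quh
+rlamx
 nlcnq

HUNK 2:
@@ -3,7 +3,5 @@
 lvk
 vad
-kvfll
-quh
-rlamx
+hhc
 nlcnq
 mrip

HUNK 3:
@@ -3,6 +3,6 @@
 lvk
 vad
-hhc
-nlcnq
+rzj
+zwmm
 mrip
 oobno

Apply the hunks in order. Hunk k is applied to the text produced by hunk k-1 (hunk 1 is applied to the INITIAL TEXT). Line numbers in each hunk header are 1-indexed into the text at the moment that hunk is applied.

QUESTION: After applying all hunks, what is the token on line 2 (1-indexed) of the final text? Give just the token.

Answer: xkjzb

Derivation:
Hunk 1: at line 4 remove [entka,fyzmb] add [kvfll,quh,rlamx] -> 11 lines: mnqi xkjzb lvk vad kvfll quh rlamx nlcnq mrip oobno ygwiv
Hunk 2: at line 3 remove [kvfll,quh,rlamx] add [hhc] -> 9 lines: mnqi xkjzb lvk vad hhc nlcnq mrip oobno ygwiv
Hunk 3: at line 3 remove [hhc,nlcnq] add [rzj,zwmm] -> 9 lines: mnqi xkjzb lvk vad rzj zwmm mrip oobno ygwiv
Final line 2: xkjzb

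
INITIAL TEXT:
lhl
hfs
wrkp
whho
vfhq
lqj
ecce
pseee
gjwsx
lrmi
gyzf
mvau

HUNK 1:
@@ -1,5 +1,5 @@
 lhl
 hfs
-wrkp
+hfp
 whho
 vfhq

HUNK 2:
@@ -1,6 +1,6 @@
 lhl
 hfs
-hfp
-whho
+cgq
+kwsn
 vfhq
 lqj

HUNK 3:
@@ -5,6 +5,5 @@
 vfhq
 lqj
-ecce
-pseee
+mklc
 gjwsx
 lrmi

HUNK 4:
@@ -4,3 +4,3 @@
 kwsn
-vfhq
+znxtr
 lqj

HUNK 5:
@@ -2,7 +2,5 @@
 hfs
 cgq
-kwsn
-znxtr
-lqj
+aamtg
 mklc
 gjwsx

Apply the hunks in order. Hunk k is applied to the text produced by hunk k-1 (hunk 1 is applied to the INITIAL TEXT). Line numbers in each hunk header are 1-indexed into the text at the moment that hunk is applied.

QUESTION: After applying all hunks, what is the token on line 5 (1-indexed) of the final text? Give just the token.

Answer: mklc

Derivation:
Hunk 1: at line 1 remove [wrkp] add [hfp] -> 12 lines: lhl hfs hfp whho vfhq lqj ecce pseee gjwsx lrmi gyzf mvau
Hunk 2: at line 1 remove [hfp,whho] add [cgq,kwsn] -> 12 lines: lhl hfs cgq kwsn vfhq lqj ecce pseee gjwsx lrmi gyzf mvau
Hunk 3: at line 5 remove [ecce,pseee] add [mklc] -> 11 lines: lhl hfs cgq kwsn vfhq lqj mklc gjwsx lrmi gyzf mvau
Hunk 4: at line 4 remove [vfhq] add [znxtr] -> 11 lines: lhl hfs cgq kwsn znxtr lqj mklc gjwsx lrmi gyzf mvau
Hunk 5: at line 2 remove [kwsn,znxtr,lqj] add [aamtg] -> 9 lines: lhl hfs cgq aamtg mklc gjwsx lrmi gyzf mvau
Final line 5: mklc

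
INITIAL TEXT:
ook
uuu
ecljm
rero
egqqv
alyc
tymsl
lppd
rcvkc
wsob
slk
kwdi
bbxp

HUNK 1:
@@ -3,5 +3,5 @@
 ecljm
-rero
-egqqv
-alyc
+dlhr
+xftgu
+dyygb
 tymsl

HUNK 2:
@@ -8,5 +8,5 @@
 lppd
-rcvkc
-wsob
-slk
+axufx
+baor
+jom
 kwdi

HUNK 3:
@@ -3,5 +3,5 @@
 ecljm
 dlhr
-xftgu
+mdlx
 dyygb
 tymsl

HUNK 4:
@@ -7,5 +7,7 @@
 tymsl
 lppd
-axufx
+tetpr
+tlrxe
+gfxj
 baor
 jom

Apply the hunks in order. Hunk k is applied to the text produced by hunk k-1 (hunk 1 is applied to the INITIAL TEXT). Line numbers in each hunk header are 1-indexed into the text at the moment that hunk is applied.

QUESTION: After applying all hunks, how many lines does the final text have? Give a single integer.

Answer: 15

Derivation:
Hunk 1: at line 3 remove [rero,egqqv,alyc] add [dlhr,xftgu,dyygb] -> 13 lines: ook uuu ecljm dlhr xftgu dyygb tymsl lppd rcvkc wsob slk kwdi bbxp
Hunk 2: at line 8 remove [rcvkc,wsob,slk] add [axufx,baor,jom] -> 13 lines: ook uuu ecljm dlhr xftgu dyygb tymsl lppd axufx baor jom kwdi bbxp
Hunk 3: at line 3 remove [xftgu] add [mdlx] -> 13 lines: ook uuu ecljm dlhr mdlx dyygb tymsl lppd axufx baor jom kwdi bbxp
Hunk 4: at line 7 remove [axufx] add [tetpr,tlrxe,gfxj] -> 15 lines: ook uuu ecljm dlhr mdlx dyygb tymsl lppd tetpr tlrxe gfxj baor jom kwdi bbxp
Final line count: 15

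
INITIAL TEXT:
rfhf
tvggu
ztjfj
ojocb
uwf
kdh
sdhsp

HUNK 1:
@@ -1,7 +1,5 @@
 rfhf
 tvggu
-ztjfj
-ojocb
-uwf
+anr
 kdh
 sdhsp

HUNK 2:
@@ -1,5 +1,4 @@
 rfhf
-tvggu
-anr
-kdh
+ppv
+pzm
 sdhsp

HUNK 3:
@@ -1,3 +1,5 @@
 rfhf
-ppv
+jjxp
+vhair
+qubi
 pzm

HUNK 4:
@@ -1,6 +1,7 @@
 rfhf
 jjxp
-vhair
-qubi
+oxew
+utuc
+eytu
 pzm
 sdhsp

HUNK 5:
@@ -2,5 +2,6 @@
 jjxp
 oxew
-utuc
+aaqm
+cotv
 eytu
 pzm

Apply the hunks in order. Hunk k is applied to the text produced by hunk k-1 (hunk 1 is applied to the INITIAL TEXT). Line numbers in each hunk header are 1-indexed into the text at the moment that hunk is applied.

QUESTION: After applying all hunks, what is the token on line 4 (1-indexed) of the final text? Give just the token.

Hunk 1: at line 1 remove [ztjfj,ojocb,uwf] add [anr] -> 5 lines: rfhf tvggu anr kdh sdhsp
Hunk 2: at line 1 remove [tvggu,anr,kdh] add [ppv,pzm] -> 4 lines: rfhf ppv pzm sdhsp
Hunk 3: at line 1 remove [ppv] add [jjxp,vhair,qubi] -> 6 lines: rfhf jjxp vhair qubi pzm sdhsp
Hunk 4: at line 1 remove [vhair,qubi] add [oxew,utuc,eytu] -> 7 lines: rfhf jjxp oxew utuc eytu pzm sdhsp
Hunk 5: at line 2 remove [utuc] add [aaqm,cotv] -> 8 lines: rfhf jjxp oxew aaqm cotv eytu pzm sdhsp
Final line 4: aaqm

Answer: aaqm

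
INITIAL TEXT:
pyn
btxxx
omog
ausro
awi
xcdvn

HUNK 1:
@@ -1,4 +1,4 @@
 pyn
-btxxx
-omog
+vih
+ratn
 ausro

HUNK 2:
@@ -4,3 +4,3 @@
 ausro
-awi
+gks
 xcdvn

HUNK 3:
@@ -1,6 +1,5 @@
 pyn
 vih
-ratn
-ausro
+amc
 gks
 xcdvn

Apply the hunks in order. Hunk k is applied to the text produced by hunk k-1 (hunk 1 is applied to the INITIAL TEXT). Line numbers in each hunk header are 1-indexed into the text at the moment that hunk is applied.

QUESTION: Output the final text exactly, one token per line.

Hunk 1: at line 1 remove [btxxx,omog] add [vih,ratn] -> 6 lines: pyn vih ratn ausro awi xcdvn
Hunk 2: at line 4 remove [awi] add [gks] -> 6 lines: pyn vih ratn ausro gks xcdvn
Hunk 3: at line 1 remove [ratn,ausro] add [amc] -> 5 lines: pyn vih amc gks xcdvn

Answer: pyn
vih
amc
gks
xcdvn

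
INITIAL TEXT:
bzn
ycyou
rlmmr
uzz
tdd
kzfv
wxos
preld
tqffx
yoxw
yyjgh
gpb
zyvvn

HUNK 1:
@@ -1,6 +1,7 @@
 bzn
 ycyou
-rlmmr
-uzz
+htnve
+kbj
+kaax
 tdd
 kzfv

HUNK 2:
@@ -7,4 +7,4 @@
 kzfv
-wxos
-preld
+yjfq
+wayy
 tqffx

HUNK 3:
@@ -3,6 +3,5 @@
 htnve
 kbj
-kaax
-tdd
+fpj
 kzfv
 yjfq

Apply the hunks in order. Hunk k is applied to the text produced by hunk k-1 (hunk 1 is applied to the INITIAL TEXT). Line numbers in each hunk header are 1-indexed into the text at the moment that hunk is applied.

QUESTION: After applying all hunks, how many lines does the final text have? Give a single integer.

Hunk 1: at line 1 remove [rlmmr,uzz] add [htnve,kbj,kaax] -> 14 lines: bzn ycyou htnve kbj kaax tdd kzfv wxos preld tqffx yoxw yyjgh gpb zyvvn
Hunk 2: at line 7 remove [wxos,preld] add [yjfq,wayy] -> 14 lines: bzn ycyou htnve kbj kaax tdd kzfv yjfq wayy tqffx yoxw yyjgh gpb zyvvn
Hunk 3: at line 3 remove [kaax,tdd] add [fpj] -> 13 lines: bzn ycyou htnve kbj fpj kzfv yjfq wayy tqffx yoxw yyjgh gpb zyvvn
Final line count: 13

Answer: 13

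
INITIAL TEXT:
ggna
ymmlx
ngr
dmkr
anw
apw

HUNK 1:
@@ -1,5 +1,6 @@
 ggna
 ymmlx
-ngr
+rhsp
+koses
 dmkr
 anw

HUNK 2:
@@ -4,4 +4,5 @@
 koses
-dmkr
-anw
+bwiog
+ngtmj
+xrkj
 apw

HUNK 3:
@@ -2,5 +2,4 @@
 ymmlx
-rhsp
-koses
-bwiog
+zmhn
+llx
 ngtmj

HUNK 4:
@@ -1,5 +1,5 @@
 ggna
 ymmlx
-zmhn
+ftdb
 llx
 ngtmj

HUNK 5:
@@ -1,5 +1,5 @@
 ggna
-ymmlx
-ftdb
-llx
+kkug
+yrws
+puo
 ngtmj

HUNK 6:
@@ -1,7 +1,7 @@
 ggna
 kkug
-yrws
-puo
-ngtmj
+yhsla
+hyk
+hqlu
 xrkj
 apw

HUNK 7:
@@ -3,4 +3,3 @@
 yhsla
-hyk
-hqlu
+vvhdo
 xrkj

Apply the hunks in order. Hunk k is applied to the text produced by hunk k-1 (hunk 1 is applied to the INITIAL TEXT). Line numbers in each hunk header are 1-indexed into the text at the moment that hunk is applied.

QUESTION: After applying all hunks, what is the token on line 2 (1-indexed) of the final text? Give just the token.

Hunk 1: at line 1 remove [ngr] add [rhsp,koses] -> 7 lines: ggna ymmlx rhsp koses dmkr anw apw
Hunk 2: at line 4 remove [dmkr,anw] add [bwiog,ngtmj,xrkj] -> 8 lines: ggna ymmlx rhsp koses bwiog ngtmj xrkj apw
Hunk 3: at line 2 remove [rhsp,koses,bwiog] add [zmhn,llx] -> 7 lines: ggna ymmlx zmhn llx ngtmj xrkj apw
Hunk 4: at line 1 remove [zmhn] add [ftdb] -> 7 lines: ggna ymmlx ftdb llx ngtmj xrkj apw
Hunk 5: at line 1 remove [ymmlx,ftdb,llx] add [kkug,yrws,puo] -> 7 lines: ggna kkug yrws puo ngtmj xrkj apw
Hunk 6: at line 1 remove [yrws,puo,ngtmj] add [yhsla,hyk,hqlu] -> 7 lines: ggna kkug yhsla hyk hqlu xrkj apw
Hunk 7: at line 3 remove [hyk,hqlu] add [vvhdo] -> 6 lines: ggna kkug yhsla vvhdo xrkj apw
Final line 2: kkug

Answer: kkug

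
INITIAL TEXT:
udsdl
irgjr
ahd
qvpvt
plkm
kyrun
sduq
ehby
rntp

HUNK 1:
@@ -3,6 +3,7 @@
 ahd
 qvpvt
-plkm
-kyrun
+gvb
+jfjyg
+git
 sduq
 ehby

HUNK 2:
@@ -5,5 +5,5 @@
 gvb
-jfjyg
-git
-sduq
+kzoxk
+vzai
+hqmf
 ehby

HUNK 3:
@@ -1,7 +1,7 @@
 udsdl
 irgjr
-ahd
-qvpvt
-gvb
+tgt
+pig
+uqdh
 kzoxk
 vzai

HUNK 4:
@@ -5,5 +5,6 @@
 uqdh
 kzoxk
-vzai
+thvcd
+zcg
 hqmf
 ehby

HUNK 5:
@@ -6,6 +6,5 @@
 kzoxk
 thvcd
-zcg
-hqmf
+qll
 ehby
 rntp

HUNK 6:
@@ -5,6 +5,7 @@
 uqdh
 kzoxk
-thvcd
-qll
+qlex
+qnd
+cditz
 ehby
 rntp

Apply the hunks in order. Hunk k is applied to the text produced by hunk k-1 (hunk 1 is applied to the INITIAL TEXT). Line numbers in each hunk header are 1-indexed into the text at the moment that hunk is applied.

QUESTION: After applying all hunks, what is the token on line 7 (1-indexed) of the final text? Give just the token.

Hunk 1: at line 3 remove [plkm,kyrun] add [gvb,jfjyg,git] -> 10 lines: udsdl irgjr ahd qvpvt gvb jfjyg git sduq ehby rntp
Hunk 2: at line 5 remove [jfjyg,git,sduq] add [kzoxk,vzai,hqmf] -> 10 lines: udsdl irgjr ahd qvpvt gvb kzoxk vzai hqmf ehby rntp
Hunk 3: at line 1 remove [ahd,qvpvt,gvb] add [tgt,pig,uqdh] -> 10 lines: udsdl irgjr tgt pig uqdh kzoxk vzai hqmf ehby rntp
Hunk 4: at line 5 remove [vzai] add [thvcd,zcg] -> 11 lines: udsdl irgjr tgt pig uqdh kzoxk thvcd zcg hqmf ehby rntp
Hunk 5: at line 6 remove [zcg,hqmf] add [qll] -> 10 lines: udsdl irgjr tgt pig uqdh kzoxk thvcd qll ehby rntp
Hunk 6: at line 5 remove [thvcd,qll] add [qlex,qnd,cditz] -> 11 lines: udsdl irgjr tgt pig uqdh kzoxk qlex qnd cditz ehby rntp
Final line 7: qlex

Answer: qlex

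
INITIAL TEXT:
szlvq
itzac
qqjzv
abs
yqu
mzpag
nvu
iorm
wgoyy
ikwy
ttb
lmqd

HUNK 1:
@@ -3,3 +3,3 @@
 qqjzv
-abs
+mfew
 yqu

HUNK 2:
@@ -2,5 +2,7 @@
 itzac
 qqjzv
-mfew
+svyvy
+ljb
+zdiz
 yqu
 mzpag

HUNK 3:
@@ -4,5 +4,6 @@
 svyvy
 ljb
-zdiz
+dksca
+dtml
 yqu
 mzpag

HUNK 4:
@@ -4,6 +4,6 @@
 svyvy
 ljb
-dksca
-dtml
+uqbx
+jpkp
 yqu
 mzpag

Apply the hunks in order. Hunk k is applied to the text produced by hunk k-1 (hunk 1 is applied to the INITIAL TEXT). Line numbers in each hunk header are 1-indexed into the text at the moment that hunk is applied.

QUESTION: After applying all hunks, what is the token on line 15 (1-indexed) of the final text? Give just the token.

Answer: lmqd

Derivation:
Hunk 1: at line 3 remove [abs] add [mfew] -> 12 lines: szlvq itzac qqjzv mfew yqu mzpag nvu iorm wgoyy ikwy ttb lmqd
Hunk 2: at line 2 remove [mfew] add [svyvy,ljb,zdiz] -> 14 lines: szlvq itzac qqjzv svyvy ljb zdiz yqu mzpag nvu iorm wgoyy ikwy ttb lmqd
Hunk 3: at line 4 remove [zdiz] add [dksca,dtml] -> 15 lines: szlvq itzac qqjzv svyvy ljb dksca dtml yqu mzpag nvu iorm wgoyy ikwy ttb lmqd
Hunk 4: at line 4 remove [dksca,dtml] add [uqbx,jpkp] -> 15 lines: szlvq itzac qqjzv svyvy ljb uqbx jpkp yqu mzpag nvu iorm wgoyy ikwy ttb lmqd
Final line 15: lmqd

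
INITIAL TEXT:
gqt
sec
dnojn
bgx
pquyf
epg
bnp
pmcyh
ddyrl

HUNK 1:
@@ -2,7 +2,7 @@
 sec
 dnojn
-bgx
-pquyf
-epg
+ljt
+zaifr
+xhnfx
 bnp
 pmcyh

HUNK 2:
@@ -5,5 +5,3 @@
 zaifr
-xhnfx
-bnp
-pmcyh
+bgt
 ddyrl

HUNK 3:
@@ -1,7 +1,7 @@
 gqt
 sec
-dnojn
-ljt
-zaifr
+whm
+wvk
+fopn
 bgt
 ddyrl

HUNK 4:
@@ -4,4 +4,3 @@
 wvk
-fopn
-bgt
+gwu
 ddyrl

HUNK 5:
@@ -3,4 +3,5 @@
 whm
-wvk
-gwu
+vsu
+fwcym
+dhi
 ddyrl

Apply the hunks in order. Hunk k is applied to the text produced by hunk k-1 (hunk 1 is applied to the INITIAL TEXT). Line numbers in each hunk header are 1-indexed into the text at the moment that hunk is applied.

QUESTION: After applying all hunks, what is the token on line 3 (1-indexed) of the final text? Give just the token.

Answer: whm

Derivation:
Hunk 1: at line 2 remove [bgx,pquyf,epg] add [ljt,zaifr,xhnfx] -> 9 lines: gqt sec dnojn ljt zaifr xhnfx bnp pmcyh ddyrl
Hunk 2: at line 5 remove [xhnfx,bnp,pmcyh] add [bgt] -> 7 lines: gqt sec dnojn ljt zaifr bgt ddyrl
Hunk 3: at line 1 remove [dnojn,ljt,zaifr] add [whm,wvk,fopn] -> 7 lines: gqt sec whm wvk fopn bgt ddyrl
Hunk 4: at line 4 remove [fopn,bgt] add [gwu] -> 6 lines: gqt sec whm wvk gwu ddyrl
Hunk 5: at line 3 remove [wvk,gwu] add [vsu,fwcym,dhi] -> 7 lines: gqt sec whm vsu fwcym dhi ddyrl
Final line 3: whm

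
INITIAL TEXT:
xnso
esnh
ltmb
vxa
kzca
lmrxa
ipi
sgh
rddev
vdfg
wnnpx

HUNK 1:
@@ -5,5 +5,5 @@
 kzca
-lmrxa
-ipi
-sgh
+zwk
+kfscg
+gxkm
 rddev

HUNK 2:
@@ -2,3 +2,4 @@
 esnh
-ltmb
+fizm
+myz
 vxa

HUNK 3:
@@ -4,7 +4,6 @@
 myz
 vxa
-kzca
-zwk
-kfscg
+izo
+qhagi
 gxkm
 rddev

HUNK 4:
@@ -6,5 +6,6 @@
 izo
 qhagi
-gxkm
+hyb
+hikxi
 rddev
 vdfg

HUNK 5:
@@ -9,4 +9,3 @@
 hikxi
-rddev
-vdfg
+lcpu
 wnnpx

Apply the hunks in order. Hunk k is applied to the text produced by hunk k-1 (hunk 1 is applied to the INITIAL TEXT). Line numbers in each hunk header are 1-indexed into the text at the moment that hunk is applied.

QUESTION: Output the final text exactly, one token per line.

Hunk 1: at line 5 remove [lmrxa,ipi,sgh] add [zwk,kfscg,gxkm] -> 11 lines: xnso esnh ltmb vxa kzca zwk kfscg gxkm rddev vdfg wnnpx
Hunk 2: at line 2 remove [ltmb] add [fizm,myz] -> 12 lines: xnso esnh fizm myz vxa kzca zwk kfscg gxkm rddev vdfg wnnpx
Hunk 3: at line 4 remove [kzca,zwk,kfscg] add [izo,qhagi] -> 11 lines: xnso esnh fizm myz vxa izo qhagi gxkm rddev vdfg wnnpx
Hunk 4: at line 6 remove [gxkm] add [hyb,hikxi] -> 12 lines: xnso esnh fizm myz vxa izo qhagi hyb hikxi rddev vdfg wnnpx
Hunk 5: at line 9 remove [rddev,vdfg] add [lcpu] -> 11 lines: xnso esnh fizm myz vxa izo qhagi hyb hikxi lcpu wnnpx

Answer: xnso
esnh
fizm
myz
vxa
izo
qhagi
hyb
hikxi
lcpu
wnnpx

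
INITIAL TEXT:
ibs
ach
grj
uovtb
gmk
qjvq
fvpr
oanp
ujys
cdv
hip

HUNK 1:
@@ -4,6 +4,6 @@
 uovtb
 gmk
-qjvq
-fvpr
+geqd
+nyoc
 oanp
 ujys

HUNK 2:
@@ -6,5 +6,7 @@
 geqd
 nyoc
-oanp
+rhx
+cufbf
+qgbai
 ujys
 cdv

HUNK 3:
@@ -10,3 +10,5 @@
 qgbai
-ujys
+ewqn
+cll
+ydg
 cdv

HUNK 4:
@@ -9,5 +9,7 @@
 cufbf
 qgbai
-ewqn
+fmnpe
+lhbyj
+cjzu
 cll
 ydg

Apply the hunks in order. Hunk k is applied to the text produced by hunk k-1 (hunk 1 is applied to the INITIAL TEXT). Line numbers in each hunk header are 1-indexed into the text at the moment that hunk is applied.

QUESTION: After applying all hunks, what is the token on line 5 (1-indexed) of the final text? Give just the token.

Hunk 1: at line 4 remove [qjvq,fvpr] add [geqd,nyoc] -> 11 lines: ibs ach grj uovtb gmk geqd nyoc oanp ujys cdv hip
Hunk 2: at line 6 remove [oanp] add [rhx,cufbf,qgbai] -> 13 lines: ibs ach grj uovtb gmk geqd nyoc rhx cufbf qgbai ujys cdv hip
Hunk 3: at line 10 remove [ujys] add [ewqn,cll,ydg] -> 15 lines: ibs ach grj uovtb gmk geqd nyoc rhx cufbf qgbai ewqn cll ydg cdv hip
Hunk 4: at line 9 remove [ewqn] add [fmnpe,lhbyj,cjzu] -> 17 lines: ibs ach grj uovtb gmk geqd nyoc rhx cufbf qgbai fmnpe lhbyj cjzu cll ydg cdv hip
Final line 5: gmk

Answer: gmk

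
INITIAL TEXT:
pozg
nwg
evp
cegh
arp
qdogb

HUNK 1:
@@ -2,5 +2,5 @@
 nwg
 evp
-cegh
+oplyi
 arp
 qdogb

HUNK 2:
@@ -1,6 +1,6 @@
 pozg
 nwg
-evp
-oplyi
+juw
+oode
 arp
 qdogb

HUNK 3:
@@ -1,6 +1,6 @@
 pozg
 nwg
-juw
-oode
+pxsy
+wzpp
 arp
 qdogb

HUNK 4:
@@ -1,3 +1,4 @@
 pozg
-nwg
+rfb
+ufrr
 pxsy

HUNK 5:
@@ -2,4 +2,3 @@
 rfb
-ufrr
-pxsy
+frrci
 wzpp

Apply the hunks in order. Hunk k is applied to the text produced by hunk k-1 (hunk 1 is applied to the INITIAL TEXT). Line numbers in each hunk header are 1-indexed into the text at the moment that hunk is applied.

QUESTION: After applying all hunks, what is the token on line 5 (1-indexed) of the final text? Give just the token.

Hunk 1: at line 2 remove [cegh] add [oplyi] -> 6 lines: pozg nwg evp oplyi arp qdogb
Hunk 2: at line 1 remove [evp,oplyi] add [juw,oode] -> 6 lines: pozg nwg juw oode arp qdogb
Hunk 3: at line 1 remove [juw,oode] add [pxsy,wzpp] -> 6 lines: pozg nwg pxsy wzpp arp qdogb
Hunk 4: at line 1 remove [nwg] add [rfb,ufrr] -> 7 lines: pozg rfb ufrr pxsy wzpp arp qdogb
Hunk 5: at line 2 remove [ufrr,pxsy] add [frrci] -> 6 lines: pozg rfb frrci wzpp arp qdogb
Final line 5: arp

Answer: arp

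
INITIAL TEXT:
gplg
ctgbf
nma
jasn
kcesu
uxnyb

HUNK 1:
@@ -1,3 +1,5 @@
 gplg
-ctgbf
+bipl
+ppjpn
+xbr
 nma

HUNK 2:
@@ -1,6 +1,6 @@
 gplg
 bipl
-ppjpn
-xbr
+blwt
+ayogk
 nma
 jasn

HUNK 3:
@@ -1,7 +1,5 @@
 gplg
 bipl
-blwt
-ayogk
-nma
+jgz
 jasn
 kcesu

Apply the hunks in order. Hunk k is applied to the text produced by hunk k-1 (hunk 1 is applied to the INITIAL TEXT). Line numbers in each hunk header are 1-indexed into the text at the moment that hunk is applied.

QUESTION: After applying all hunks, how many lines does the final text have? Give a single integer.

Hunk 1: at line 1 remove [ctgbf] add [bipl,ppjpn,xbr] -> 8 lines: gplg bipl ppjpn xbr nma jasn kcesu uxnyb
Hunk 2: at line 1 remove [ppjpn,xbr] add [blwt,ayogk] -> 8 lines: gplg bipl blwt ayogk nma jasn kcesu uxnyb
Hunk 3: at line 1 remove [blwt,ayogk,nma] add [jgz] -> 6 lines: gplg bipl jgz jasn kcesu uxnyb
Final line count: 6

Answer: 6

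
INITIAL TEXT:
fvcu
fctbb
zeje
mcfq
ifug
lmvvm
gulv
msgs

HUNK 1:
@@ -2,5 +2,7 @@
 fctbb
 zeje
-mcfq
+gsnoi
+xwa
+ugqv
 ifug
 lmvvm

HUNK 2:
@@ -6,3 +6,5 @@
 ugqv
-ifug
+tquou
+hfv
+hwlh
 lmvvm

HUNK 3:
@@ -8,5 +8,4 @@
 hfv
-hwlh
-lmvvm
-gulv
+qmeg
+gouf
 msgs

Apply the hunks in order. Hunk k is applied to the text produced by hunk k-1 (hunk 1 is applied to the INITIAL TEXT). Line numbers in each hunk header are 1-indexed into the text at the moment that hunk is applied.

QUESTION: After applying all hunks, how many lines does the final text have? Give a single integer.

Hunk 1: at line 2 remove [mcfq] add [gsnoi,xwa,ugqv] -> 10 lines: fvcu fctbb zeje gsnoi xwa ugqv ifug lmvvm gulv msgs
Hunk 2: at line 6 remove [ifug] add [tquou,hfv,hwlh] -> 12 lines: fvcu fctbb zeje gsnoi xwa ugqv tquou hfv hwlh lmvvm gulv msgs
Hunk 3: at line 8 remove [hwlh,lmvvm,gulv] add [qmeg,gouf] -> 11 lines: fvcu fctbb zeje gsnoi xwa ugqv tquou hfv qmeg gouf msgs
Final line count: 11

Answer: 11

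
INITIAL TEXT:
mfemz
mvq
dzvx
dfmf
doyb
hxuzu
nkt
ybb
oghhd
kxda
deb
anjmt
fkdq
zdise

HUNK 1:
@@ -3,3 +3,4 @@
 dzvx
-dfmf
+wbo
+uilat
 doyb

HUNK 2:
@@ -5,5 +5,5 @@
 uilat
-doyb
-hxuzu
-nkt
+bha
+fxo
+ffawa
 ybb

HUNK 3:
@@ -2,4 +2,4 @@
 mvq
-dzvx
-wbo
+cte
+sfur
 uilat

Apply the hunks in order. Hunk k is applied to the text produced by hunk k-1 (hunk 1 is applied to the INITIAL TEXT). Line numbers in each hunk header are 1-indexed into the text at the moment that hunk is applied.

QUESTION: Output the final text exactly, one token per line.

Hunk 1: at line 3 remove [dfmf] add [wbo,uilat] -> 15 lines: mfemz mvq dzvx wbo uilat doyb hxuzu nkt ybb oghhd kxda deb anjmt fkdq zdise
Hunk 2: at line 5 remove [doyb,hxuzu,nkt] add [bha,fxo,ffawa] -> 15 lines: mfemz mvq dzvx wbo uilat bha fxo ffawa ybb oghhd kxda deb anjmt fkdq zdise
Hunk 3: at line 2 remove [dzvx,wbo] add [cte,sfur] -> 15 lines: mfemz mvq cte sfur uilat bha fxo ffawa ybb oghhd kxda deb anjmt fkdq zdise

Answer: mfemz
mvq
cte
sfur
uilat
bha
fxo
ffawa
ybb
oghhd
kxda
deb
anjmt
fkdq
zdise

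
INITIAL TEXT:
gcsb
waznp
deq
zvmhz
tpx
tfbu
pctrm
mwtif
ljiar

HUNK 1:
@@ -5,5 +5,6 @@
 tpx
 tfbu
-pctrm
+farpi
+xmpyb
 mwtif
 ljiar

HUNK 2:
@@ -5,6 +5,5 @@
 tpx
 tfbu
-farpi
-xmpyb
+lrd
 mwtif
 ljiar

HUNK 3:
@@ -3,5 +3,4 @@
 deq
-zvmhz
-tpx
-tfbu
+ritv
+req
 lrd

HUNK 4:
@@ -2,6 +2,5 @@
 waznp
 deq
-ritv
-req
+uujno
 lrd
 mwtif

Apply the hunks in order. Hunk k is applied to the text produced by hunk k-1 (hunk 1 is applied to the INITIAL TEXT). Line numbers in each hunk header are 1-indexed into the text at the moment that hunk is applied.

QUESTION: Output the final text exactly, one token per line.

Hunk 1: at line 5 remove [pctrm] add [farpi,xmpyb] -> 10 lines: gcsb waznp deq zvmhz tpx tfbu farpi xmpyb mwtif ljiar
Hunk 2: at line 5 remove [farpi,xmpyb] add [lrd] -> 9 lines: gcsb waznp deq zvmhz tpx tfbu lrd mwtif ljiar
Hunk 3: at line 3 remove [zvmhz,tpx,tfbu] add [ritv,req] -> 8 lines: gcsb waznp deq ritv req lrd mwtif ljiar
Hunk 4: at line 2 remove [ritv,req] add [uujno] -> 7 lines: gcsb waznp deq uujno lrd mwtif ljiar

Answer: gcsb
waznp
deq
uujno
lrd
mwtif
ljiar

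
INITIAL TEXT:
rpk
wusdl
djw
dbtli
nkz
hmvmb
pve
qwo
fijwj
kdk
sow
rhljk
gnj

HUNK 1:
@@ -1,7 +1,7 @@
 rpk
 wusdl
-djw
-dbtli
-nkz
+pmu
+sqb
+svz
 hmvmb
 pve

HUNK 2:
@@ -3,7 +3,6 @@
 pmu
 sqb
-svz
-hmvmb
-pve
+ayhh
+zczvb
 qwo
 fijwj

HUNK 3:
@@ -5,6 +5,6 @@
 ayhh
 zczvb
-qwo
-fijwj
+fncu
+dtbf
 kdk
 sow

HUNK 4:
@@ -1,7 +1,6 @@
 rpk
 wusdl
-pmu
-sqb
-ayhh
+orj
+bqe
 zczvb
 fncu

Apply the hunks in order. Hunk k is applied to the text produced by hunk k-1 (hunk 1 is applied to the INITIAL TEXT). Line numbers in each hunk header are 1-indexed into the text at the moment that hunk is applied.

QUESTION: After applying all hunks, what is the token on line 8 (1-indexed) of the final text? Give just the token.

Answer: kdk

Derivation:
Hunk 1: at line 1 remove [djw,dbtli,nkz] add [pmu,sqb,svz] -> 13 lines: rpk wusdl pmu sqb svz hmvmb pve qwo fijwj kdk sow rhljk gnj
Hunk 2: at line 3 remove [svz,hmvmb,pve] add [ayhh,zczvb] -> 12 lines: rpk wusdl pmu sqb ayhh zczvb qwo fijwj kdk sow rhljk gnj
Hunk 3: at line 5 remove [qwo,fijwj] add [fncu,dtbf] -> 12 lines: rpk wusdl pmu sqb ayhh zczvb fncu dtbf kdk sow rhljk gnj
Hunk 4: at line 1 remove [pmu,sqb,ayhh] add [orj,bqe] -> 11 lines: rpk wusdl orj bqe zczvb fncu dtbf kdk sow rhljk gnj
Final line 8: kdk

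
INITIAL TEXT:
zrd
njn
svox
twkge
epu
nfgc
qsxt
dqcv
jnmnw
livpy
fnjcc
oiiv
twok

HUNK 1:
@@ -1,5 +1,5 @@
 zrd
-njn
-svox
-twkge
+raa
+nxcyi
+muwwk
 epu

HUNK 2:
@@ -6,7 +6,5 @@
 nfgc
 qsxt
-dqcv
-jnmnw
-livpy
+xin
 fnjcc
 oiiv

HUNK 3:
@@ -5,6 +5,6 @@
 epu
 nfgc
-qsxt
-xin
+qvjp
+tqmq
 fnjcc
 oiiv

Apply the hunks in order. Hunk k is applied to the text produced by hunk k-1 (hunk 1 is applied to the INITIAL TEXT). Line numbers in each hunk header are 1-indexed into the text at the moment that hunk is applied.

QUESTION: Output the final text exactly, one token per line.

Answer: zrd
raa
nxcyi
muwwk
epu
nfgc
qvjp
tqmq
fnjcc
oiiv
twok

Derivation:
Hunk 1: at line 1 remove [njn,svox,twkge] add [raa,nxcyi,muwwk] -> 13 lines: zrd raa nxcyi muwwk epu nfgc qsxt dqcv jnmnw livpy fnjcc oiiv twok
Hunk 2: at line 6 remove [dqcv,jnmnw,livpy] add [xin] -> 11 lines: zrd raa nxcyi muwwk epu nfgc qsxt xin fnjcc oiiv twok
Hunk 3: at line 5 remove [qsxt,xin] add [qvjp,tqmq] -> 11 lines: zrd raa nxcyi muwwk epu nfgc qvjp tqmq fnjcc oiiv twok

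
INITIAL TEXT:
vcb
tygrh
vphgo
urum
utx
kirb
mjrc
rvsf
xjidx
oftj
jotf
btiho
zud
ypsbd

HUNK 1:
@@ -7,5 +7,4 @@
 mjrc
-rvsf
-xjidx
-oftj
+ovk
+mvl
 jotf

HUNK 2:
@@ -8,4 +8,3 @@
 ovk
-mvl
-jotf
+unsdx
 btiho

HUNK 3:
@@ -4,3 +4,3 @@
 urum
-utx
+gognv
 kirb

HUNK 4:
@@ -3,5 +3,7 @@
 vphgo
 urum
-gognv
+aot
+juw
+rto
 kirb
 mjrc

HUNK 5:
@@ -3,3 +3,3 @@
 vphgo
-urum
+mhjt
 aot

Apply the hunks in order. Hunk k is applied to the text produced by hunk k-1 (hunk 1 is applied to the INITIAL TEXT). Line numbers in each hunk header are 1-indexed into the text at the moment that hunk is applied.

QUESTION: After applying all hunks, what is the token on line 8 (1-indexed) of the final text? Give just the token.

Hunk 1: at line 7 remove [rvsf,xjidx,oftj] add [ovk,mvl] -> 13 lines: vcb tygrh vphgo urum utx kirb mjrc ovk mvl jotf btiho zud ypsbd
Hunk 2: at line 8 remove [mvl,jotf] add [unsdx] -> 12 lines: vcb tygrh vphgo urum utx kirb mjrc ovk unsdx btiho zud ypsbd
Hunk 3: at line 4 remove [utx] add [gognv] -> 12 lines: vcb tygrh vphgo urum gognv kirb mjrc ovk unsdx btiho zud ypsbd
Hunk 4: at line 3 remove [gognv] add [aot,juw,rto] -> 14 lines: vcb tygrh vphgo urum aot juw rto kirb mjrc ovk unsdx btiho zud ypsbd
Hunk 5: at line 3 remove [urum] add [mhjt] -> 14 lines: vcb tygrh vphgo mhjt aot juw rto kirb mjrc ovk unsdx btiho zud ypsbd
Final line 8: kirb

Answer: kirb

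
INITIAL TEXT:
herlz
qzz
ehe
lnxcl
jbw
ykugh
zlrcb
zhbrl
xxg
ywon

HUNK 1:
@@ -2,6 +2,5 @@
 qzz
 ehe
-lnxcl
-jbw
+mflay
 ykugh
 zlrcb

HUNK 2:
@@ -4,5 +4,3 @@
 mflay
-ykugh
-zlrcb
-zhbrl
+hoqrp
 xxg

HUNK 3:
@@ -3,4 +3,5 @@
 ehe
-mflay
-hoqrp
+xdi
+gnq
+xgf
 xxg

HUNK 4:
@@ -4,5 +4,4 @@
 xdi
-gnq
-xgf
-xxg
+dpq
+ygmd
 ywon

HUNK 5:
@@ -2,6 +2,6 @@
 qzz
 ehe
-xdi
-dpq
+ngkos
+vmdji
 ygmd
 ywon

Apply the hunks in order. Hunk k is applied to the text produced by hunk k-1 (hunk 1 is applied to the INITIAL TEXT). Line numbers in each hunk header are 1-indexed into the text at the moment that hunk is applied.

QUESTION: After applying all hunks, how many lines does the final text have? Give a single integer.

Hunk 1: at line 2 remove [lnxcl,jbw] add [mflay] -> 9 lines: herlz qzz ehe mflay ykugh zlrcb zhbrl xxg ywon
Hunk 2: at line 4 remove [ykugh,zlrcb,zhbrl] add [hoqrp] -> 7 lines: herlz qzz ehe mflay hoqrp xxg ywon
Hunk 3: at line 3 remove [mflay,hoqrp] add [xdi,gnq,xgf] -> 8 lines: herlz qzz ehe xdi gnq xgf xxg ywon
Hunk 4: at line 4 remove [gnq,xgf,xxg] add [dpq,ygmd] -> 7 lines: herlz qzz ehe xdi dpq ygmd ywon
Hunk 5: at line 2 remove [xdi,dpq] add [ngkos,vmdji] -> 7 lines: herlz qzz ehe ngkos vmdji ygmd ywon
Final line count: 7

Answer: 7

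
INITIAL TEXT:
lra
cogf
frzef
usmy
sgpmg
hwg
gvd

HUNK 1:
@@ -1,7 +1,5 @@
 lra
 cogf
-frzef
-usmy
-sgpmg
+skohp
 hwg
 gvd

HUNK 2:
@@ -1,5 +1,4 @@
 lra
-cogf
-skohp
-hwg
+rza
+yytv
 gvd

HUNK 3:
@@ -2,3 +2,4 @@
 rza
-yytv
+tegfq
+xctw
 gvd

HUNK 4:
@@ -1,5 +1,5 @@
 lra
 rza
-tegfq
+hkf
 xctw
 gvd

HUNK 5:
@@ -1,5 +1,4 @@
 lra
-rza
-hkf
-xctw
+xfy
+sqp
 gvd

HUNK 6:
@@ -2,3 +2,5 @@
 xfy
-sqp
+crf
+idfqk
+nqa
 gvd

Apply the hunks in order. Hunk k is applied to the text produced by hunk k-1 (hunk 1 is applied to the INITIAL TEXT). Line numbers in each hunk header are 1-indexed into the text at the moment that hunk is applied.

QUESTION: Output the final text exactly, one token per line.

Hunk 1: at line 1 remove [frzef,usmy,sgpmg] add [skohp] -> 5 lines: lra cogf skohp hwg gvd
Hunk 2: at line 1 remove [cogf,skohp,hwg] add [rza,yytv] -> 4 lines: lra rza yytv gvd
Hunk 3: at line 2 remove [yytv] add [tegfq,xctw] -> 5 lines: lra rza tegfq xctw gvd
Hunk 4: at line 1 remove [tegfq] add [hkf] -> 5 lines: lra rza hkf xctw gvd
Hunk 5: at line 1 remove [rza,hkf,xctw] add [xfy,sqp] -> 4 lines: lra xfy sqp gvd
Hunk 6: at line 2 remove [sqp] add [crf,idfqk,nqa] -> 6 lines: lra xfy crf idfqk nqa gvd

Answer: lra
xfy
crf
idfqk
nqa
gvd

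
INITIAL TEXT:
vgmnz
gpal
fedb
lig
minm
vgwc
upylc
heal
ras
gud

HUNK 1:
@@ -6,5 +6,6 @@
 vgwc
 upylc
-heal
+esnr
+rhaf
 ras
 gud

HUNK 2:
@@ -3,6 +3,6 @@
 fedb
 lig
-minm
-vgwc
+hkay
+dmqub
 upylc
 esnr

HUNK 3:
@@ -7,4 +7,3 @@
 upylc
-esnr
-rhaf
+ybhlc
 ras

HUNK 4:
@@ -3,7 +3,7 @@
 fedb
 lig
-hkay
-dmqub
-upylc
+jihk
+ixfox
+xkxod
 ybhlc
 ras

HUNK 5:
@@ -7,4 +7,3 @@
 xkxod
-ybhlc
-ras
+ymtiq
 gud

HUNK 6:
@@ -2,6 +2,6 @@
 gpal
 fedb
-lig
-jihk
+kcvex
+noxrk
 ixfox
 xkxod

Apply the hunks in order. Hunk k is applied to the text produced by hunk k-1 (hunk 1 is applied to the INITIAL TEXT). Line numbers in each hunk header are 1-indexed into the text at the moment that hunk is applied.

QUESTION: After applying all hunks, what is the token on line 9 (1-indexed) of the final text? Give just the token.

Hunk 1: at line 6 remove [heal] add [esnr,rhaf] -> 11 lines: vgmnz gpal fedb lig minm vgwc upylc esnr rhaf ras gud
Hunk 2: at line 3 remove [minm,vgwc] add [hkay,dmqub] -> 11 lines: vgmnz gpal fedb lig hkay dmqub upylc esnr rhaf ras gud
Hunk 3: at line 7 remove [esnr,rhaf] add [ybhlc] -> 10 lines: vgmnz gpal fedb lig hkay dmqub upylc ybhlc ras gud
Hunk 4: at line 3 remove [hkay,dmqub,upylc] add [jihk,ixfox,xkxod] -> 10 lines: vgmnz gpal fedb lig jihk ixfox xkxod ybhlc ras gud
Hunk 5: at line 7 remove [ybhlc,ras] add [ymtiq] -> 9 lines: vgmnz gpal fedb lig jihk ixfox xkxod ymtiq gud
Hunk 6: at line 2 remove [lig,jihk] add [kcvex,noxrk] -> 9 lines: vgmnz gpal fedb kcvex noxrk ixfox xkxod ymtiq gud
Final line 9: gud

Answer: gud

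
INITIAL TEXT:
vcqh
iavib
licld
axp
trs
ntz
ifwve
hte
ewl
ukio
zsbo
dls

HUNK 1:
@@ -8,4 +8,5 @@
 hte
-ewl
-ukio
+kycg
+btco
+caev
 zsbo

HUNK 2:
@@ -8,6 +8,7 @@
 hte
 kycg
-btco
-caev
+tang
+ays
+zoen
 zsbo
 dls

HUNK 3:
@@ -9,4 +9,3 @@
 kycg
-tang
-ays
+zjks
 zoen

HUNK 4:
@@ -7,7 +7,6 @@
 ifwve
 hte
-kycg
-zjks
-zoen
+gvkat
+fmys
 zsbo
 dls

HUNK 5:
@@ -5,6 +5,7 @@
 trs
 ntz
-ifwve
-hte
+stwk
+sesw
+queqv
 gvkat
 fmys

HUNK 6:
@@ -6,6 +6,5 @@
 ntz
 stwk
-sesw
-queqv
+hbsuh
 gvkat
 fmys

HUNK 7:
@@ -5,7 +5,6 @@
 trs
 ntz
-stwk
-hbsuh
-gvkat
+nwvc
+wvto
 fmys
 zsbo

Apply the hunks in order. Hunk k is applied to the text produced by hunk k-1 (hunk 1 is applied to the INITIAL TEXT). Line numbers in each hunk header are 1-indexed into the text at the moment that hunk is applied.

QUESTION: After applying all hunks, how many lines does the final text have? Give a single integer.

Answer: 11

Derivation:
Hunk 1: at line 8 remove [ewl,ukio] add [kycg,btco,caev] -> 13 lines: vcqh iavib licld axp trs ntz ifwve hte kycg btco caev zsbo dls
Hunk 2: at line 8 remove [btco,caev] add [tang,ays,zoen] -> 14 lines: vcqh iavib licld axp trs ntz ifwve hte kycg tang ays zoen zsbo dls
Hunk 3: at line 9 remove [tang,ays] add [zjks] -> 13 lines: vcqh iavib licld axp trs ntz ifwve hte kycg zjks zoen zsbo dls
Hunk 4: at line 7 remove [kycg,zjks,zoen] add [gvkat,fmys] -> 12 lines: vcqh iavib licld axp trs ntz ifwve hte gvkat fmys zsbo dls
Hunk 5: at line 5 remove [ifwve,hte] add [stwk,sesw,queqv] -> 13 lines: vcqh iavib licld axp trs ntz stwk sesw queqv gvkat fmys zsbo dls
Hunk 6: at line 6 remove [sesw,queqv] add [hbsuh] -> 12 lines: vcqh iavib licld axp trs ntz stwk hbsuh gvkat fmys zsbo dls
Hunk 7: at line 5 remove [stwk,hbsuh,gvkat] add [nwvc,wvto] -> 11 lines: vcqh iavib licld axp trs ntz nwvc wvto fmys zsbo dls
Final line count: 11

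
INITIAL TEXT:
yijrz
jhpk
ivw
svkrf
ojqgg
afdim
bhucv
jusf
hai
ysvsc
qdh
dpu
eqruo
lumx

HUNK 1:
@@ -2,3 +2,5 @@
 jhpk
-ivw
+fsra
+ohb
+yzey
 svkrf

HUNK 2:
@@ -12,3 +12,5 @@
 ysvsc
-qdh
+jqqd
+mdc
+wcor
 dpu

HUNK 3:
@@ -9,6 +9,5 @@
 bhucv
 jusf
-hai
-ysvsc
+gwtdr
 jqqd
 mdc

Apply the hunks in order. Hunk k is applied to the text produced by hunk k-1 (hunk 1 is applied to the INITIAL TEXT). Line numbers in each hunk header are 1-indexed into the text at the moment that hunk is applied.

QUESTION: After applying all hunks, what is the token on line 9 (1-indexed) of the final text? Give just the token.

Hunk 1: at line 2 remove [ivw] add [fsra,ohb,yzey] -> 16 lines: yijrz jhpk fsra ohb yzey svkrf ojqgg afdim bhucv jusf hai ysvsc qdh dpu eqruo lumx
Hunk 2: at line 12 remove [qdh] add [jqqd,mdc,wcor] -> 18 lines: yijrz jhpk fsra ohb yzey svkrf ojqgg afdim bhucv jusf hai ysvsc jqqd mdc wcor dpu eqruo lumx
Hunk 3: at line 9 remove [hai,ysvsc] add [gwtdr] -> 17 lines: yijrz jhpk fsra ohb yzey svkrf ojqgg afdim bhucv jusf gwtdr jqqd mdc wcor dpu eqruo lumx
Final line 9: bhucv

Answer: bhucv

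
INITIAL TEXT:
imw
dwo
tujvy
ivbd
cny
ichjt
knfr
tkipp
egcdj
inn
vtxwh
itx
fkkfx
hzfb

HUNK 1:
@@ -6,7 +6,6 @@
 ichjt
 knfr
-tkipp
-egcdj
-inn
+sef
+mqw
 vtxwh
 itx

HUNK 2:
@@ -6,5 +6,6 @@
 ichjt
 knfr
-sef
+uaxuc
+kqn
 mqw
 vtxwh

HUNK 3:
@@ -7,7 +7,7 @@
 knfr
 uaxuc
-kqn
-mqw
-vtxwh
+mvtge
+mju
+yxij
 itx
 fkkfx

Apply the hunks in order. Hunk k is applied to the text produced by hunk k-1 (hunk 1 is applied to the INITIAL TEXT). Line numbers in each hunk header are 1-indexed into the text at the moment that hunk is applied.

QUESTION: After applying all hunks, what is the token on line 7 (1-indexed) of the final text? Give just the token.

Answer: knfr

Derivation:
Hunk 1: at line 6 remove [tkipp,egcdj,inn] add [sef,mqw] -> 13 lines: imw dwo tujvy ivbd cny ichjt knfr sef mqw vtxwh itx fkkfx hzfb
Hunk 2: at line 6 remove [sef] add [uaxuc,kqn] -> 14 lines: imw dwo tujvy ivbd cny ichjt knfr uaxuc kqn mqw vtxwh itx fkkfx hzfb
Hunk 3: at line 7 remove [kqn,mqw,vtxwh] add [mvtge,mju,yxij] -> 14 lines: imw dwo tujvy ivbd cny ichjt knfr uaxuc mvtge mju yxij itx fkkfx hzfb
Final line 7: knfr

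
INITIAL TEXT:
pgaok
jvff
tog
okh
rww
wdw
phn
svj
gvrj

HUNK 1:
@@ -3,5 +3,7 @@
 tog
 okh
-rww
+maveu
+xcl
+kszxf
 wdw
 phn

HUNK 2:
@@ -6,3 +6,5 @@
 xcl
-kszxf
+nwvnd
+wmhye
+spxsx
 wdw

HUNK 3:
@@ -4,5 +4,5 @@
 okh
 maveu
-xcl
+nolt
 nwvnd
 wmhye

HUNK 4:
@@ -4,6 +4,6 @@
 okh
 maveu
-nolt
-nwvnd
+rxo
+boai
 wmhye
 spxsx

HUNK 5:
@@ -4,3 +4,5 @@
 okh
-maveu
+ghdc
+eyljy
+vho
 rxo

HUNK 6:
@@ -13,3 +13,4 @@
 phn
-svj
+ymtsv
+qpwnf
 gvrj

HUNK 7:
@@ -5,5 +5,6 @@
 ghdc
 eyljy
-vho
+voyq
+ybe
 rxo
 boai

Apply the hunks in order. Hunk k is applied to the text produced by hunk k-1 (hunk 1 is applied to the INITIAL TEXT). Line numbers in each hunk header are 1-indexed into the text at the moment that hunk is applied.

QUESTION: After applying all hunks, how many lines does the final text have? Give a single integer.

Answer: 17

Derivation:
Hunk 1: at line 3 remove [rww] add [maveu,xcl,kszxf] -> 11 lines: pgaok jvff tog okh maveu xcl kszxf wdw phn svj gvrj
Hunk 2: at line 6 remove [kszxf] add [nwvnd,wmhye,spxsx] -> 13 lines: pgaok jvff tog okh maveu xcl nwvnd wmhye spxsx wdw phn svj gvrj
Hunk 3: at line 4 remove [xcl] add [nolt] -> 13 lines: pgaok jvff tog okh maveu nolt nwvnd wmhye spxsx wdw phn svj gvrj
Hunk 4: at line 4 remove [nolt,nwvnd] add [rxo,boai] -> 13 lines: pgaok jvff tog okh maveu rxo boai wmhye spxsx wdw phn svj gvrj
Hunk 5: at line 4 remove [maveu] add [ghdc,eyljy,vho] -> 15 lines: pgaok jvff tog okh ghdc eyljy vho rxo boai wmhye spxsx wdw phn svj gvrj
Hunk 6: at line 13 remove [svj] add [ymtsv,qpwnf] -> 16 lines: pgaok jvff tog okh ghdc eyljy vho rxo boai wmhye spxsx wdw phn ymtsv qpwnf gvrj
Hunk 7: at line 5 remove [vho] add [voyq,ybe] -> 17 lines: pgaok jvff tog okh ghdc eyljy voyq ybe rxo boai wmhye spxsx wdw phn ymtsv qpwnf gvrj
Final line count: 17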